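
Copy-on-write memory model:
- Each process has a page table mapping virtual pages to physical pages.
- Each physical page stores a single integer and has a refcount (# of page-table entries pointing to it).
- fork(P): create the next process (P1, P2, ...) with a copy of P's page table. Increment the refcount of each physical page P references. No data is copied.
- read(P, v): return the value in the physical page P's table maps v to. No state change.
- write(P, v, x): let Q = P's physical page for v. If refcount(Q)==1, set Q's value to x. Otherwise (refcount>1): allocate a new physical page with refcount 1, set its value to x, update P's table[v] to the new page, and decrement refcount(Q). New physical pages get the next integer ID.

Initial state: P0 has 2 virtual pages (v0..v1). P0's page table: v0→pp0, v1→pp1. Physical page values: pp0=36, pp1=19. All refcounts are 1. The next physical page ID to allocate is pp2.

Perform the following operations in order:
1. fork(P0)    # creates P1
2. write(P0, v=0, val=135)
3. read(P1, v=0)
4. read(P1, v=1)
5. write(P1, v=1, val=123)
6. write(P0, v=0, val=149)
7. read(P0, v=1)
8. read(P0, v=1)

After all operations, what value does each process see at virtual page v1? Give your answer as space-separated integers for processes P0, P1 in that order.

Answer: 19 123

Derivation:
Op 1: fork(P0) -> P1. 2 ppages; refcounts: pp0:2 pp1:2
Op 2: write(P0, v0, 135). refcount(pp0)=2>1 -> COPY to pp2. 3 ppages; refcounts: pp0:1 pp1:2 pp2:1
Op 3: read(P1, v0) -> 36. No state change.
Op 4: read(P1, v1) -> 19. No state change.
Op 5: write(P1, v1, 123). refcount(pp1)=2>1 -> COPY to pp3. 4 ppages; refcounts: pp0:1 pp1:1 pp2:1 pp3:1
Op 6: write(P0, v0, 149). refcount(pp2)=1 -> write in place. 4 ppages; refcounts: pp0:1 pp1:1 pp2:1 pp3:1
Op 7: read(P0, v1) -> 19. No state change.
Op 8: read(P0, v1) -> 19. No state change.
P0: v1 -> pp1 = 19
P1: v1 -> pp3 = 123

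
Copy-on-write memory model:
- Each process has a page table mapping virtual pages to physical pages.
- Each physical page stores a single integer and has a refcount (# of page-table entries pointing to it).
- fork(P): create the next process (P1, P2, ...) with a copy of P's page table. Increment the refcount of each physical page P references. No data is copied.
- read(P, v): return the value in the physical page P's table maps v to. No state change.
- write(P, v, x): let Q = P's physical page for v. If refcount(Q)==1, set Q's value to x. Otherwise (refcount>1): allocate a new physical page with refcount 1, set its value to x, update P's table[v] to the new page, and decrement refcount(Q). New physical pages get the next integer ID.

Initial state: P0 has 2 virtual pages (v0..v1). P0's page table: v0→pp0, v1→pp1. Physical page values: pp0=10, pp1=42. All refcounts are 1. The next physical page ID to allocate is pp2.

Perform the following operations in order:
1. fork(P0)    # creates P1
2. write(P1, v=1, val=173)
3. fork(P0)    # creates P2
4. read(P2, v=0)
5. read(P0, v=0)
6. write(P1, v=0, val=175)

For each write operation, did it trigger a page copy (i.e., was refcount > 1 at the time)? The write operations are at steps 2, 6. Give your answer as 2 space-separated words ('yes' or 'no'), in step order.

Op 1: fork(P0) -> P1. 2 ppages; refcounts: pp0:2 pp1:2
Op 2: write(P1, v1, 173). refcount(pp1)=2>1 -> COPY to pp2. 3 ppages; refcounts: pp0:2 pp1:1 pp2:1
Op 3: fork(P0) -> P2. 3 ppages; refcounts: pp0:3 pp1:2 pp2:1
Op 4: read(P2, v0) -> 10. No state change.
Op 5: read(P0, v0) -> 10. No state change.
Op 6: write(P1, v0, 175). refcount(pp0)=3>1 -> COPY to pp3. 4 ppages; refcounts: pp0:2 pp1:2 pp2:1 pp3:1

yes yes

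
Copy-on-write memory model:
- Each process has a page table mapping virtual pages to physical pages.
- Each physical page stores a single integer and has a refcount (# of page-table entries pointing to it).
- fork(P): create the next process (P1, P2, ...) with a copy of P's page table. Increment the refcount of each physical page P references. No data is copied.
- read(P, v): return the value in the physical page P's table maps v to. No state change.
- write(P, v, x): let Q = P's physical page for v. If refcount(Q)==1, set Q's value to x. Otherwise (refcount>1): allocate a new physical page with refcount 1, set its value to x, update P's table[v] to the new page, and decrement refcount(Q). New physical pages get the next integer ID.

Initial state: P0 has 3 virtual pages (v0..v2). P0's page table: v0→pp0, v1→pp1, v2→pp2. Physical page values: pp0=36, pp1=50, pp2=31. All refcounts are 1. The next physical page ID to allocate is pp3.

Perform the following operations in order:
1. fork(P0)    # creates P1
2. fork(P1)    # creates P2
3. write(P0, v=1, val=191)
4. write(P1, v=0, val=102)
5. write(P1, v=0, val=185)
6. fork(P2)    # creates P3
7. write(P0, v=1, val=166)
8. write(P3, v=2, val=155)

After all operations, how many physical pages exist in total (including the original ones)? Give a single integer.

Answer: 6

Derivation:
Op 1: fork(P0) -> P1. 3 ppages; refcounts: pp0:2 pp1:2 pp2:2
Op 2: fork(P1) -> P2. 3 ppages; refcounts: pp0:3 pp1:3 pp2:3
Op 3: write(P0, v1, 191). refcount(pp1)=3>1 -> COPY to pp3. 4 ppages; refcounts: pp0:3 pp1:2 pp2:3 pp3:1
Op 4: write(P1, v0, 102). refcount(pp0)=3>1 -> COPY to pp4. 5 ppages; refcounts: pp0:2 pp1:2 pp2:3 pp3:1 pp4:1
Op 5: write(P1, v0, 185). refcount(pp4)=1 -> write in place. 5 ppages; refcounts: pp0:2 pp1:2 pp2:3 pp3:1 pp4:1
Op 6: fork(P2) -> P3. 5 ppages; refcounts: pp0:3 pp1:3 pp2:4 pp3:1 pp4:1
Op 7: write(P0, v1, 166). refcount(pp3)=1 -> write in place. 5 ppages; refcounts: pp0:3 pp1:3 pp2:4 pp3:1 pp4:1
Op 8: write(P3, v2, 155). refcount(pp2)=4>1 -> COPY to pp5. 6 ppages; refcounts: pp0:3 pp1:3 pp2:3 pp3:1 pp4:1 pp5:1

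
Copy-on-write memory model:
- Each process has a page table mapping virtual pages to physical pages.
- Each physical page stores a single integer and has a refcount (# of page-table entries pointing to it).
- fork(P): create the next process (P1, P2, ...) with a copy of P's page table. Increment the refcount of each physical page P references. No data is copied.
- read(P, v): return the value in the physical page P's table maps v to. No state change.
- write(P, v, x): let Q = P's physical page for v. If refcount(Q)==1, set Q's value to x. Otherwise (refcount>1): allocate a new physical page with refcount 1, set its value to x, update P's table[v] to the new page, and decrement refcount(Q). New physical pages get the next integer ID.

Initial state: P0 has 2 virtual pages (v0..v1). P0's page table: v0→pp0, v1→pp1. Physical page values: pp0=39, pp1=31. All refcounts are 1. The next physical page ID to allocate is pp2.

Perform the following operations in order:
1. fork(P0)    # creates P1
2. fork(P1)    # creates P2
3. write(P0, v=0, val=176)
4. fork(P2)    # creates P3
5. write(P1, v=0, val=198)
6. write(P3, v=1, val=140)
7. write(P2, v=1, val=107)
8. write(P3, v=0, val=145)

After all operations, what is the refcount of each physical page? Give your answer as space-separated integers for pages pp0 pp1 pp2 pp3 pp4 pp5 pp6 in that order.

Answer: 1 2 1 1 1 1 1

Derivation:
Op 1: fork(P0) -> P1. 2 ppages; refcounts: pp0:2 pp1:2
Op 2: fork(P1) -> P2. 2 ppages; refcounts: pp0:3 pp1:3
Op 3: write(P0, v0, 176). refcount(pp0)=3>1 -> COPY to pp2. 3 ppages; refcounts: pp0:2 pp1:3 pp2:1
Op 4: fork(P2) -> P3. 3 ppages; refcounts: pp0:3 pp1:4 pp2:1
Op 5: write(P1, v0, 198). refcount(pp0)=3>1 -> COPY to pp3. 4 ppages; refcounts: pp0:2 pp1:4 pp2:1 pp3:1
Op 6: write(P3, v1, 140). refcount(pp1)=4>1 -> COPY to pp4. 5 ppages; refcounts: pp0:2 pp1:3 pp2:1 pp3:1 pp4:1
Op 7: write(P2, v1, 107). refcount(pp1)=3>1 -> COPY to pp5. 6 ppages; refcounts: pp0:2 pp1:2 pp2:1 pp3:1 pp4:1 pp5:1
Op 8: write(P3, v0, 145). refcount(pp0)=2>1 -> COPY to pp6. 7 ppages; refcounts: pp0:1 pp1:2 pp2:1 pp3:1 pp4:1 pp5:1 pp6:1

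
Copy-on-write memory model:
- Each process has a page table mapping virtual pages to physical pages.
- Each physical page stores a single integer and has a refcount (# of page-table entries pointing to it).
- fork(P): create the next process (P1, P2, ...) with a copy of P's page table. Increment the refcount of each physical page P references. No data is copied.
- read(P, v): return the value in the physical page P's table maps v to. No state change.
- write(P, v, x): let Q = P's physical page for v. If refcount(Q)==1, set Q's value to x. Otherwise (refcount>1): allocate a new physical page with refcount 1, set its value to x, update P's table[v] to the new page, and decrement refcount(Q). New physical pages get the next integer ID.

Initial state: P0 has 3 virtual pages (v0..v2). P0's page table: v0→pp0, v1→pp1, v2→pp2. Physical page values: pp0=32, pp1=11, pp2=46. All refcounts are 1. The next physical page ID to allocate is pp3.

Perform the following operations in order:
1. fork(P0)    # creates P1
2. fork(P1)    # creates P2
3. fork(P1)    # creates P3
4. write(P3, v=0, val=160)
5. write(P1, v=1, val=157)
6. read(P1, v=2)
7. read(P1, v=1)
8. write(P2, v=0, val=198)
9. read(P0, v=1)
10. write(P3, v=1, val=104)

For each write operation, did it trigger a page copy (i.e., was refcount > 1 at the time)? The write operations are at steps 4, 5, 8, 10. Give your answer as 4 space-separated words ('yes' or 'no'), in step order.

Op 1: fork(P0) -> P1. 3 ppages; refcounts: pp0:2 pp1:2 pp2:2
Op 2: fork(P1) -> P2. 3 ppages; refcounts: pp0:3 pp1:3 pp2:3
Op 3: fork(P1) -> P3. 3 ppages; refcounts: pp0:4 pp1:4 pp2:4
Op 4: write(P3, v0, 160). refcount(pp0)=4>1 -> COPY to pp3. 4 ppages; refcounts: pp0:3 pp1:4 pp2:4 pp3:1
Op 5: write(P1, v1, 157). refcount(pp1)=4>1 -> COPY to pp4. 5 ppages; refcounts: pp0:3 pp1:3 pp2:4 pp3:1 pp4:1
Op 6: read(P1, v2) -> 46. No state change.
Op 7: read(P1, v1) -> 157. No state change.
Op 8: write(P2, v0, 198). refcount(pp0)=3>1 -> COPY to pp5. 6 ppages; refcounts: pp0:2 pp1:3 pp2:4 pp3:1 pp4:1 pp5:1
Op 9: read(P0, v1) -> 11. No state change.
Op 10: write(P3, v1, 104). refcount(pp1)=3>1 -> COPY to pp6. 7 ppages; refcounts: pp0:2 pp1:2 pp2:4 pp3:1 pp4:1 pp5:1 pp6:1

yes yes yes yes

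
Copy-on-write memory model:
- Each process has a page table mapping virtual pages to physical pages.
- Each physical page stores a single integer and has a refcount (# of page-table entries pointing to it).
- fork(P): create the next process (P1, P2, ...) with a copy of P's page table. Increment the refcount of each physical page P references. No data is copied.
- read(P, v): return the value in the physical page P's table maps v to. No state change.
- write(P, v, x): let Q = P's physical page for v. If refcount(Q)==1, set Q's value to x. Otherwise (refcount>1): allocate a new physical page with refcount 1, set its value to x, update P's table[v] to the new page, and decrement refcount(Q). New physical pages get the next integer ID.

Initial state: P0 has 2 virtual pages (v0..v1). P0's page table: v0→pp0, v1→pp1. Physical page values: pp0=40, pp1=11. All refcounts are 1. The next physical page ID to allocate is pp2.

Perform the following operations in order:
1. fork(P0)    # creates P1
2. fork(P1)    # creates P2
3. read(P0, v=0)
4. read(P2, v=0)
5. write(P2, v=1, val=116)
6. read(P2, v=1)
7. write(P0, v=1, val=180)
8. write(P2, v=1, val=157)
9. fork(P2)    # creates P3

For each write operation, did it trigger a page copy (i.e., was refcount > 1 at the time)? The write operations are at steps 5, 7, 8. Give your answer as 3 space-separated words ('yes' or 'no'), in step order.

Op 1: fork(P0) -> P1. 2 ppages; refcounts: pp0:2 pp1:2
Op 2: fork(P1) -> P2. 2 ppages; refcounts: pp0:3 pp1:3
Op 3: read(P0, v0) -> 40. No state change.
Op 4: read(P2, v0) -> 40. No state change.
Op 5: write(P2, v1, 116). refcount(pp1)=3>1 -> COPY to pp2. 3 ppages; refcounts: pp0:3 pp1:2 pp2:1
Op 6: read(P2, v1) -> 116. No state change.
Op 7: write(P0, v1, 180). refcount(pp1)=2>1 -> COPY to pp3. 4 ppages; refcounts: pp0:3 pp1:1 pp2:1 pp3:1
Op 8: write(P2, v1, 157). refcount(pp2)=1 -> write in place. 4 ppages; refcounts: pp0:3 pp1:1 pp2:1 pp3:1
Op 9: fork(P2) -> P3. 4 ppages; refcounts: pp0:4 pp1:1 pp2:2 pp3:1

yes yes no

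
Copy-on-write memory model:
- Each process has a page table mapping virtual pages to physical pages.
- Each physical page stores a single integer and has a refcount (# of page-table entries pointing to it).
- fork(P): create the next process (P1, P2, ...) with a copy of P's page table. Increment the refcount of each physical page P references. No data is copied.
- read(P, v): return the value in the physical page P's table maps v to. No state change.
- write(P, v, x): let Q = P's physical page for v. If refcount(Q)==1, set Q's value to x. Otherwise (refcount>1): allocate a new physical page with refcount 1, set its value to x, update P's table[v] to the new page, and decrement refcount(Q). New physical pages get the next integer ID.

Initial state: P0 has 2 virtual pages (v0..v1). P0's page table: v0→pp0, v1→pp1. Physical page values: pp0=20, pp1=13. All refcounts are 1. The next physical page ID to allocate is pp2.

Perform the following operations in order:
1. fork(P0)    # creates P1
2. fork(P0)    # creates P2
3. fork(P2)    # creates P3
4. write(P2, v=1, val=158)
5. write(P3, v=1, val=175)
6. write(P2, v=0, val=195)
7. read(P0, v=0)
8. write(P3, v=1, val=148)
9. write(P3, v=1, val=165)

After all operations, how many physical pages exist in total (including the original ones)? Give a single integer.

Op 1: fork(P0) -> P1. 2 ppages; refcounts: pp0:2 pp1:2
Op 2: fork(P0) -> P2. 2 ppages; refcounts: pp0:3 pp1:3
Op 3: fork(P2) -> P3. 2 ppages; refcounts: pp0:4 pp1:4
Op 4: write(P2, v1, 158). refcount(pp1)=4>1 -> COPY to pp2. 3 ppages; refcounts: pp0:4 pp1:3 pp2:1
Op 5: write(P3, v1, 175). refcount(pp1)=3>1 -> COPY to pp3. 4 ppages; refcounts: pp0:4 pp1:2 pp2:1 pp3:1
Op 6: write(P2, v0, 195). refcount(pp0)=4>1 -> COPY to pp4. 5 ppages; refcounts: pp0:3 pp1:2 pp2:1 pp3:1 pp4:1
Op 7: read(P0, v0) -> 20. No state change.
Op 8: write(P3, v1, 148). refcount(pp3)=1 -> write in place. 5 ppages; refcounts: pp0:3 pp1:2 pp2:1 pp3:1 pp4:1
Op 9: write(P3, v1, 165). refcount(pp3)=1 -> write in place. 5 ppages; refcounts: pp0:3 pp1:2 pp2:1 pp3:1 pp4:1

Answer: 5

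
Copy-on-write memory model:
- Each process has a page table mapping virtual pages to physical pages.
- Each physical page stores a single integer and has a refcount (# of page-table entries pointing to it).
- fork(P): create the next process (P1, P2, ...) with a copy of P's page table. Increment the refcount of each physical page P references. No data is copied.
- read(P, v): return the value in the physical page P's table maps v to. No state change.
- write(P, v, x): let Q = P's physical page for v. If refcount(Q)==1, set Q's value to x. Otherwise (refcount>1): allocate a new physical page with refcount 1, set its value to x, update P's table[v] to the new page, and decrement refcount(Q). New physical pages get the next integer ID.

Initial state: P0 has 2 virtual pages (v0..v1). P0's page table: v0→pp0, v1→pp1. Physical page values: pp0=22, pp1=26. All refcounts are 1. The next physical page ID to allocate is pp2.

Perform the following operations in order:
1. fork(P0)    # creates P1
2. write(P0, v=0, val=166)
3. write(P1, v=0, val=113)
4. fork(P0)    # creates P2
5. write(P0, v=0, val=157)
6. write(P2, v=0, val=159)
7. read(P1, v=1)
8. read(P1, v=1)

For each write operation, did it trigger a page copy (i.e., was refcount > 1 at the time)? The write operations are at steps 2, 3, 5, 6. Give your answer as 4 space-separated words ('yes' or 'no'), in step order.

Op 1: fork(P0) -> P1. 2 ppages; refcounts: pp0:2 pp1:2
Op 2: write(P0, v0, 166). refcount(pp0)=2>1 -> COPY to pp2. 3 ppages; refcounts: pp0:1 pp1:2 pp2:1
Op 3: write(P1, v0, 113). refcount(pp0)=1 -> write in place. 3 ppages; refcounts: pp0:1 pp1:2 pp2:1
Op 4: fork(P0) -> P2. 3 ppages; refcounts: pp0:1 pp1:3 pp2:2
Op 5: write(P0, v0, 157). refcount(pp2)=2>1 -> COPY to pp3. 4 ppages; refcounts: pp0:1 pp1:3 pp2:1 pp3:1
Op 6: write(P2, v0, 159). refcount(pp2)=1 -> write in place. 4 ppages; refcounts: pp0:1 pp1:3 pp2:1 pp3:1
Op 7: read(P1, v1) -> 26. No state change.
Op 8: read(P1, v1) -> 26. No state change.

yes no yes no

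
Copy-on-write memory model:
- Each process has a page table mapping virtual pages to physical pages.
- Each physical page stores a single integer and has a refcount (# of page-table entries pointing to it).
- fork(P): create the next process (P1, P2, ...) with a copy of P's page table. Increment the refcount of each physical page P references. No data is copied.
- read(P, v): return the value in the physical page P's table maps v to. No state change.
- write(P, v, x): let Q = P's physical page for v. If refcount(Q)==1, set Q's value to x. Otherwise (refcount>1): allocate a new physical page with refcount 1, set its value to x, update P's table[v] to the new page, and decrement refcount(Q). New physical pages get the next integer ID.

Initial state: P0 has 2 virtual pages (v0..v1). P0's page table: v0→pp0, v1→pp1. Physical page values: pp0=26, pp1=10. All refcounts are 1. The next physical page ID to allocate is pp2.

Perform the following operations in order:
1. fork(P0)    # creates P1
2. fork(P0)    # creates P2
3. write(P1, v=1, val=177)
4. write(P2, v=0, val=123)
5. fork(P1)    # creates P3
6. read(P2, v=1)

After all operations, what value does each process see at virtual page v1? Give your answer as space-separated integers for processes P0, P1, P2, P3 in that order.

Op 1: fork(P0) -> P1. 2 ppages; refcounts: pp0:2 pp1:2
Op 2: fork(P0) -> P2. 2 ppages; refcounts: pp0:3 pp1:3
Op 3: write(P1, v1, 177). refcount(pp1)=3>1 -> COPY to pp2. 3 ppages; refcounts: pp0:3 pp1:2 pp2:1
Op 4: write(P2, v0, 123). refcount(pp0)=3>1 -> COPY to pp3. 4 ppages; refcounts: pp0:2 pp1:2 pp2:1 pp3:1
Op 5: fork(P1) -> P3. 4 ppages; refcounts: pp0:3 pp1:2 pp2:2 pp3:1
Op 6: read(P2, v1) -> 10. No state change.
P0: v1 -> pp1 = 10
P1: v1 -> pp2 = 177
P2: v1 -> pp1 = 10
P3: v1 -> pp2 = 177

Answer: 10 177 10 177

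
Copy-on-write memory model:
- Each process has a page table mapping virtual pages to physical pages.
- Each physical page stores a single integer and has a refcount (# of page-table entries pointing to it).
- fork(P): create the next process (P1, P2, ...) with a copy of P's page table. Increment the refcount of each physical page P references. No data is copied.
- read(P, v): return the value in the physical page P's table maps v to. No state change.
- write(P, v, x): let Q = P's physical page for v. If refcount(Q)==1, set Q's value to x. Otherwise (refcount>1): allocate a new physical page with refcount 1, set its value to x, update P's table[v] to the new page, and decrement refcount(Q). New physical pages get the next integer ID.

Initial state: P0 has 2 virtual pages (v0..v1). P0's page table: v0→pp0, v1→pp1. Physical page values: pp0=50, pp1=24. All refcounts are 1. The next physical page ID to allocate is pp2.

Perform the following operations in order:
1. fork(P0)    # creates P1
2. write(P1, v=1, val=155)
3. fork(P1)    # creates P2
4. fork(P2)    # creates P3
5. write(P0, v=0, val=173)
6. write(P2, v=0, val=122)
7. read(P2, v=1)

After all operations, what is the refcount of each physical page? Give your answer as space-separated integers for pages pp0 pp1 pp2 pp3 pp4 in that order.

Answer: 2 1 3 1 1

Derivation:
Op 1: fork(P0) -> P1. 2 ppages; refcounts: pp0:2 pp1:2
Op 2: write(P1, v1, 155). refcount(pp1)=2>1 -> COPY to pp2. 3 ppages; refcounts: pp0:2 pp1:1 pp2:1
Op 3: fork(P1) -> P2. 3 ppages; refcounts: pp0:3 pp1:1 pp2:2
Op 4: fork(P2) -> P3. 3 ppages; refcounts: pp0:4 pp1:1 pp2:3
Op 5: write(P0, v0, 173). refcount(pp0)=4>1 -> COPY to pp3. 4 ppages; refcounts: pp0:3 pp1:1 pp2:3 pp3:1
Op 6: write(P2, v0, 122). refcount(pp0)=3>1 -> COPY to pp4. 5 ppages; refcounts: pp0:2 pp1:1 pp2:3 pp3:1 pp4:1
Op 7: read(P2, v1) -> 155. No state change.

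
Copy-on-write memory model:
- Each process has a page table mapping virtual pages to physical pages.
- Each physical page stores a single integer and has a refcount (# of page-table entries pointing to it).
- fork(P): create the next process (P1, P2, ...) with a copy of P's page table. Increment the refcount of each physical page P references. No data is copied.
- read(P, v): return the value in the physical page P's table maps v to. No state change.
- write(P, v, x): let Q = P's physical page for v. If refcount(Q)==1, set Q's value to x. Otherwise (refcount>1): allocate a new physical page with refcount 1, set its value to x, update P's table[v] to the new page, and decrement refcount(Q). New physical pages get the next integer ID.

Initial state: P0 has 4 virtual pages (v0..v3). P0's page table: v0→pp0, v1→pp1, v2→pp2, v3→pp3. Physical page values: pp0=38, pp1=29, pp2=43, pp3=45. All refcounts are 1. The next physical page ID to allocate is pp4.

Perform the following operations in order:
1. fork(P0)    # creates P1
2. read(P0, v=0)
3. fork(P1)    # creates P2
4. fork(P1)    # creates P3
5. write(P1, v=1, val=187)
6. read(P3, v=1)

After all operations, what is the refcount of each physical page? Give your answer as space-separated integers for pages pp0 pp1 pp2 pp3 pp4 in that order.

Op 1: fork(P0) -> P1. 4 ppages; refcounts: pp0:2 pp1:2 pp2:2 pp3:2
Op 2: read(P0, v0) -> 38. No state change.
Op 3: fork(P1) -> P2. 4 ppages; refcounts: pp0:3 pp1:3 pp2:3 pp3:3
Op 4: fork(P1) -> P3. 4 ppages; refcounts: pp0:4 pp1:4 pp2:4 pp3:4
Op 5: write(P1, v1, 187). refcount(pp1)=4>1 -> COPY to pp4. 5 ppages; refcounts: pp0:4 pp1:3 pp2:4 pp3:4 pp4:1
Op 6: read(P3, v1) -> 29. No state change.

Answer: 4 3 4 4 1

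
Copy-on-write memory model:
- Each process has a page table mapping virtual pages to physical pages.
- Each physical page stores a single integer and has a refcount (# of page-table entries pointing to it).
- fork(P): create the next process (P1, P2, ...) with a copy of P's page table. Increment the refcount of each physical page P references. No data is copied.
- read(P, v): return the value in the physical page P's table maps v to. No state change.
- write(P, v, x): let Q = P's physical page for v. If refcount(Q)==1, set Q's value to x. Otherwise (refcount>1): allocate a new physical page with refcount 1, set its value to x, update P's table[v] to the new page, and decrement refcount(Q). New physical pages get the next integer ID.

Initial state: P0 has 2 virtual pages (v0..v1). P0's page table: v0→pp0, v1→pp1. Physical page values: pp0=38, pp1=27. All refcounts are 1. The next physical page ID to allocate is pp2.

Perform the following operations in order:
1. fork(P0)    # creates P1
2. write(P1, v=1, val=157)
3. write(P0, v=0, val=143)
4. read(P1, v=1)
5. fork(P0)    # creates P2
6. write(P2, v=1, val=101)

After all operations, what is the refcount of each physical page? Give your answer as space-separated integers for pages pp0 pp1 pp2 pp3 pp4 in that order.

Answer: 1 1 1 2 1

Derivation:
Op 1: fork(P0) -> P1. 2 ppages; refcounts: pp0:2 pp1:2
Op 2: write(P1, v1, 157). refcount(pp1)=2>1 -> COPY to pp2. 3 ppages; refcounts: pp0:2 pp1:1 pp2:1
Op 3: write(P0, v0, 143). refcount(pp0)=2>1 -> COPY to pp3. 4 ppages; refcounts: pp0:1 pp1:1 pp2:1 pp3:1
Op 4: read(P1, v1) -> 157. No state change.
Op 5: fork(P0) -> P2. 4 ppages; refcounts: pp0:1 pp1:2 pp2:1 pp3:2
Op 6: write(P2, v1, 101). refcount(pp1)=2>1 -> COPY to pp4. 5 ppages; refcounts: pp0:1 pp1:1 pp2:1 pp3:2 pp4:1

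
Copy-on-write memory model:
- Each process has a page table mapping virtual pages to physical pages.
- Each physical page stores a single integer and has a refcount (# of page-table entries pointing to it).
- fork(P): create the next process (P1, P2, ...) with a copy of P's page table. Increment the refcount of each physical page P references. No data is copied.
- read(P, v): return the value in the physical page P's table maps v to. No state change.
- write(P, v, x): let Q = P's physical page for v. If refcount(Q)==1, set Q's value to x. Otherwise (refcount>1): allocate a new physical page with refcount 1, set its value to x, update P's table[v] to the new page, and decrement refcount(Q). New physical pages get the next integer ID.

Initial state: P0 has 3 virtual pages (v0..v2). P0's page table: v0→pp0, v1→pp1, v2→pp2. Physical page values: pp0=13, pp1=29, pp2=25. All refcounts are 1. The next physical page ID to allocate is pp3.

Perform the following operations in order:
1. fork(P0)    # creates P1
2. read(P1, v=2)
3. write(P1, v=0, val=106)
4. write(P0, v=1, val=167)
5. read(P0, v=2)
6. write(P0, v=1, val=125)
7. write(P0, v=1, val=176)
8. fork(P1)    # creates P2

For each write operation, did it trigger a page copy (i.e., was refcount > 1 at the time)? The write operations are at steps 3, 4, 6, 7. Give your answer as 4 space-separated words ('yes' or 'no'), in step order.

Op 1: fork(P0) -> P1. 3 ppages; refcounts: pp0:2 pp1:2 pp2:2
Op 2: read(P1, v2) -> 25. No state change.
Op 3: write(P1, v0, 106). refcount(pp0)=2>1 -> COPY to pp3. 4 ppages; refcounts: pp0:1 pp1:2 pp2:2 pp3:1
Op 4: write(P0, v1, 167). refcount(pp1)=2>1 -> COPY to pp4. 5 ppages; refcounts: pp0:1 pp1:1 pp2:2 pp3:1 pp4:1
Op 5: read(P0, v2) -> 25. No state change.
Op 6: write(P0, v1, 125). refcount(pp4)=1 -> write in place. 5 ppages; refcounts: pp0:1 pp1:1 pp2:2 pp3:1 pp4:1
Op 7: write(P0, v1, 176). refcount(pp4)=1 -> write in place. 5 ppages; refcounts: pp0:1 pp1:1 pp2:2 pp3:1 pp4:1
Op 8: fork(P1) -> P2. 5 ppages; refcounts: pp0:1 pp1:2 pp2:3 pp3:2 pp4:1

yes yes no no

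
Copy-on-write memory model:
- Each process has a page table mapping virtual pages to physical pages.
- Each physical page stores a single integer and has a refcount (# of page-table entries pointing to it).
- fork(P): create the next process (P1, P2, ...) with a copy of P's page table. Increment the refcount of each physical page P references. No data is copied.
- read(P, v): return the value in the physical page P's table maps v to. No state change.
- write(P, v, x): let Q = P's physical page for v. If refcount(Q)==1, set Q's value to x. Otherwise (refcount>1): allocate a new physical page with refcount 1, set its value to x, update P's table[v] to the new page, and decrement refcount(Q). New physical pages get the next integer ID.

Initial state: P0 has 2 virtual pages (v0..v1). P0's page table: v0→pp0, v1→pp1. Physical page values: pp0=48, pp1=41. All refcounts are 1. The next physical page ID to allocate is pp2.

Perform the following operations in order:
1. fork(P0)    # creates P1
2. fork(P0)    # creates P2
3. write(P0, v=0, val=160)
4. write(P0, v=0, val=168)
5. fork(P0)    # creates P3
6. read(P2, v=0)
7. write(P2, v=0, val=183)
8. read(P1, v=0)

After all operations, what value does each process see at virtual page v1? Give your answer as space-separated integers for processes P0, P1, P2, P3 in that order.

Answer: 41 41 41 41

Derivation:
Op 1: fork(P0) -> P1. 2 ppages; refcounts: pp0:2 pp1:2
Op 2: fork(P0) -> P2. 2 ppages; refcounts: pp0:3 pp1:3
Op 3: write(P0, v0, 160). refcount(pp0)=3>1 -> COPY to pp2. 3 ppages; refcounts: pp0:2 pp1:3 pp2:1
Op 4: write(P0, v0, 168). refcount(pp2)=1 -> write in place. 3 ppages; refcounts: pp0:2 pp1:3 pp2:1
Op 5: fork(P0) -> P3. 3 ppages; refcounts: pp0:2 pp1:4 pp2:2
Op 6: read(P2, v0) -> 48. No state change.
Op 7: write(P2, v0, 183). refcount(pp0)=2>1 -> COPY to pp3. 4 ppages; refcounts: pp0:1 pp1:4 pp2:2 pp3:1
Op 8: read(P1, v0) -> 48. No state change.
P0: v1 -> pp1 = 41
P1: v1 -> pp1 = 41
P2: v1 -> pp1 = 41
P3: v1 -> pp1 = 41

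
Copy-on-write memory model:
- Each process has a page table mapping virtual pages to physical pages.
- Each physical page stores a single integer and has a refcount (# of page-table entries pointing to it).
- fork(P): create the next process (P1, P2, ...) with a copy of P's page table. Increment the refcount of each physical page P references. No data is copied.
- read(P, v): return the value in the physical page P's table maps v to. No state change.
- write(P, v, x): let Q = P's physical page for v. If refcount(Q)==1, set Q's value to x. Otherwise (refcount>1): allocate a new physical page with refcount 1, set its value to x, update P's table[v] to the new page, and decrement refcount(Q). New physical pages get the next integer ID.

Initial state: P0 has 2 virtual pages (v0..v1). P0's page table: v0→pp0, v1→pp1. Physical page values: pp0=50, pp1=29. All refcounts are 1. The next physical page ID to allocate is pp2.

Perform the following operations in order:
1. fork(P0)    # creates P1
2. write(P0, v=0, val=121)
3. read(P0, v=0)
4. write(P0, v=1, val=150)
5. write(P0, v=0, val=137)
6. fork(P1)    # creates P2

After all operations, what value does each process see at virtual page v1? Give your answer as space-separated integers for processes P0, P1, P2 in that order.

Op 1: fork(P0) -> P1. 2 ppages; refcounts: pp0:2 pp1:2
Op 2: write(P0, v0, 121). refcount(pp0)=2>1 -> COPY to pp2. 3 ppages; refcounts: pp0:1 pp1:2 pp2:1
Op 3: read(P0, v0) -> 121. No state change.
Op 4: write(P0, v1, 150). refcount(pp1)=2>1 -> COPY to pp3. 4 ppages; refcounts: pp0:1 pp1:1 pp2:1 pp3:1
Op 5: write(P0, v0, 137). refcount(pp2)=1 -> write in place. 4 ppages; refcounts: pp0:1 pp1:1 pp2:1 pp3:1
Op 6: fork(P1) -> P2. 4 ppages; refcounts: pp0:2 pp1:2 pp2:1 pp3:1
P0: v1 -> pp3 = 150
P1: v1 -> pp1 = 29
P2: v1 -> pp1 = 29

Answer: 150 29 29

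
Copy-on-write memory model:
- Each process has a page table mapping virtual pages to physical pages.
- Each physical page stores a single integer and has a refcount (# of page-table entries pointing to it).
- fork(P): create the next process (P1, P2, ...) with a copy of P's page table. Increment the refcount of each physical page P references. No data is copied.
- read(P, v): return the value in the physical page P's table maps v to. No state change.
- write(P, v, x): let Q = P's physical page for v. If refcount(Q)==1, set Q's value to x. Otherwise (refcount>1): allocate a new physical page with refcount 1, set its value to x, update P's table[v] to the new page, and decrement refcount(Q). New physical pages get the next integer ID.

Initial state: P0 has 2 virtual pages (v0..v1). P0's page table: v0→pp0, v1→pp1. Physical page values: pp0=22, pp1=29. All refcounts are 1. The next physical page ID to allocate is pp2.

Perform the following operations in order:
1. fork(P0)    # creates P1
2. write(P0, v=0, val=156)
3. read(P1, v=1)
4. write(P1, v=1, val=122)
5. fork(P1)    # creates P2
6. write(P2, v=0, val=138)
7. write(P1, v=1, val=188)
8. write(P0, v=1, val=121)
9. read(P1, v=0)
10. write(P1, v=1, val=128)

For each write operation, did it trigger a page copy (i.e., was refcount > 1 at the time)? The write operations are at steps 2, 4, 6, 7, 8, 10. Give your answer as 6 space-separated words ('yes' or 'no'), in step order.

Op 1: fork(P0) -> P1. 2 ppages; refcounts: pp0:2 pp1:2
Op 2: write(P0, v0, 156). refcount(pp0)=2>1 -> COPY to pp2. 3 ppages; refcounts: pp0:1 pp1:2 pp2:1
Op 3: read(P1, v1) -> 29. No state change.
Op 4: write(P1, v1, 122). refcount(pp1)=2>1 -> COPY to pp3. 4 ppages; refcounts: pp0:1 pp1:1 pp2:1 pp3:1
Op 5: fork(P1) -> P2. 4 ppages; refcounts: pp0:2 pp1:1 pp2:1 pp3:2
Op 6: write(P2, v0, 138). refcount(pp0)=2>1 -> COPY to pp4. 5 ppages; refcounts: pp0:1 pp1:1 pp2:1 pp3:2 pp4:1
Op 7: write(P1, v1, 188). refcount(pp3)=2>1 -> COPY to pp5. 6 ppages; refcounts: pp0:1 pp1:1 pp2:1 pp3:1 pp4:1 pp5:1
Op 8: write(P0, v1, 121). refcount(pp1)=1 -> write in place. 6 ppages; refcounts: pp0:1 pp1:1 pp2:1 pp3:1 pp4:1 pp5:1
Op 9: read(P1, v0) -> 22. No state change.
Op 10: write(P1, v1, 128). refcount(pp5)=1 -> write in place. 6 ppages; refcounts: pp0:1 pp1:1 pp2:1 pp3:1 pp4:1 pp5:1

yes yes yes yes no no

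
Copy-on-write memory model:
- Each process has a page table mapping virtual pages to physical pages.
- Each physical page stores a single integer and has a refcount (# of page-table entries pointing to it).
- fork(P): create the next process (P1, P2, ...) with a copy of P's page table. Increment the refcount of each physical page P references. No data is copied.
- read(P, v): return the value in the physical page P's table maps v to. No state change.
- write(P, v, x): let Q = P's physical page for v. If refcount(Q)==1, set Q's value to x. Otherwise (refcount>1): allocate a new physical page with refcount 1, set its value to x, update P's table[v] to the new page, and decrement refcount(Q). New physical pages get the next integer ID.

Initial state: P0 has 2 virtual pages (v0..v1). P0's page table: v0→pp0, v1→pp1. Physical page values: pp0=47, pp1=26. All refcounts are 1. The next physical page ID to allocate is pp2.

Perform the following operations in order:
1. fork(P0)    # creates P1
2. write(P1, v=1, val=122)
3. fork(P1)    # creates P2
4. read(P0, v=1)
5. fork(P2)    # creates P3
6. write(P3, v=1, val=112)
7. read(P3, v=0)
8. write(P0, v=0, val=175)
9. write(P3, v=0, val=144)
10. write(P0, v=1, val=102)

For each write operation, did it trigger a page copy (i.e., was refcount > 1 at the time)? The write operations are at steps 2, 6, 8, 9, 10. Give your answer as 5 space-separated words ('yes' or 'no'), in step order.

Op 1: fork(P0) -> P1. 2 ppages; refcounts: pp0:2 pp1:2
Op 2: write(P1, v1, 122). refcount(pp1)=2>1 -> COPY to pp2. 3 ppages; refcounts: pp0:2 pp1:1 pp2:1
Op 3: fork(P1) -> P2. 3 ppages; refcounts: pp0:3 pp1:1 pp2:2
Op 4: read(P0, v1) -> 26. No state change.
Op 5: fork(P2) -> P3. 3 ppages; refcounts: pp0:4 pp1:1 pp2:3
Op 6: write(P3, v1, 112). refcount(pp2)=3>1 -> COPY to pp3. 4 ppages; refcounts: pp0:4 pp1:1 pp2:2 pp3:1
Op 7: read(P3, v0) -> 47. No state change.
Op 8: write(P0, v0, 175). refcount(pp0)=4>1 -> COPY to pp4. 5 ppages; refcounts: pp0:3 pp1:1 pp2:2 pp3:1 pp4:1
Op 9: write(P3, v0, 144). refcount(pp0)=3>1 -> COPY to pp5. 6 ppages; refcounts: pp0:2 pp1:1 pp2:2 pp3:1 pp4:1 pp5:1
Op 10: write(P0, v1, 102). refcount(pp1)=1 -> write in place. 6 ppages; refcounts: pp0:2 pp1:1 pp2:2 pp3:1 pp4:1 pp5:1

yes yes yes yes no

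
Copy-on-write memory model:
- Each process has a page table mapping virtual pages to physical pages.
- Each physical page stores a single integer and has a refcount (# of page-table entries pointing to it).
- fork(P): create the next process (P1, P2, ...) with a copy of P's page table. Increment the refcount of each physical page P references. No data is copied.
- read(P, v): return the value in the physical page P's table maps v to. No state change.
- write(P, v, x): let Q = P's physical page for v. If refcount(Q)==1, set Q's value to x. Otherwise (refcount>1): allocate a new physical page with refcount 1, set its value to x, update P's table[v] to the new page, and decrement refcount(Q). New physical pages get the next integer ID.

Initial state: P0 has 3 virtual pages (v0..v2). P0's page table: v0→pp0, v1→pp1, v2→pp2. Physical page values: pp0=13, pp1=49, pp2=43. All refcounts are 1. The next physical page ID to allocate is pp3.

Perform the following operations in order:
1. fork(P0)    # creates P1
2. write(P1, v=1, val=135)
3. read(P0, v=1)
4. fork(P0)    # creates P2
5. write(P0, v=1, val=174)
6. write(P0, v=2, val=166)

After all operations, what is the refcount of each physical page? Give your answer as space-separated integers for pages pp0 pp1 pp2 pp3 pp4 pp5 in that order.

Op 1: fork(P0) -> P1. 3 ppages; refcounts: pp0:2 pp1:2 pp2:2
Op 2: write(P1, v1, 135). refcount(pp1)=2>1 -> COPY to pp3. 4 ppages; refcounts: pp0:2 pp1:1 pp2:2 pp3:1
Op 3: read(P0, v1) -> 49. No state change.
Op 4: fork(P0) -> P2. 4 ppages; refcounts: pp0:3 pp1:2 pp2:3 pp3:1
Op 5: write(P0, v1, 174). refcount(pp1)=2>1 -> COPY to pp4. 5 ppages; refcounts: pp0:3 pp1:1 pp2:3 pp3:1 pp4:1
Op 6: write(P0, v2, 166). refcount(pp2)=3>1 -> COPY to pp5. 6 ppages; refcounts: pp0:3 pp1:1 pp2:2 pp3:1 pp4:1 pp5:1

Answer: 3 1 2 1 1 1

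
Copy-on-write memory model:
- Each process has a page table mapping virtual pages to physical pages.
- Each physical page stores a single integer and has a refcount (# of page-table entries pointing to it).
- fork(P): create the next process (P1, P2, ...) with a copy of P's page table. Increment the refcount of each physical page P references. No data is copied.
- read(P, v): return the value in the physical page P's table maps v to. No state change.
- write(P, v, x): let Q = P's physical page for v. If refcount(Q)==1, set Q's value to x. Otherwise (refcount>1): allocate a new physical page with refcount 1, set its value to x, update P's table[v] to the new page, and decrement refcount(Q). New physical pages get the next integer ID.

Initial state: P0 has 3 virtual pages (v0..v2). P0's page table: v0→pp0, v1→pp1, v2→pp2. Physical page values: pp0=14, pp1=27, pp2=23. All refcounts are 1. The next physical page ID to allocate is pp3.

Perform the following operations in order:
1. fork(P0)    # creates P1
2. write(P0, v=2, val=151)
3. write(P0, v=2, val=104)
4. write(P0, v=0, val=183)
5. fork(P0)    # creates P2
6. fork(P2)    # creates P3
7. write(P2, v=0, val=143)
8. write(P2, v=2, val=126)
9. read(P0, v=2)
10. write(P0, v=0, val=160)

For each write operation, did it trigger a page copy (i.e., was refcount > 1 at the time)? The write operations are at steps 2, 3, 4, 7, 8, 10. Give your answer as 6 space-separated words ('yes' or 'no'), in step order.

Op 1: fork(P0) -> P1. 3 ppages; refcounts: pp0:2 pp1:2 pp2:2
Op 2: write(P0, v2, 151). refcount(pp2)=2>1 -> COPY to pp3. 4 ppages; refcounts: pp0:2 pp1:2 pp2:1 pp3:1
Op 3: write(P0, v2, 104). refcount(pp3)=1 -> write in place. 4 ppages; refcounts: pp0:2 pp1:2 pp2:1 pp3:1
Op 4: write(P0, v0, 183). refcount(pp0)=2>1 -> COPY to pp4. 5 ppages; refcounts: pp0:1 pp1:2 pp2:1 pp3:1 pp4:1
Op 5: fork(P0) -> P2. 5 ppages; refcounts: pp0:1 pp1:3 pp2:1 pp3:2 pp4:2
Op 6: fork(P2) -> P3. 5 ppages; refcounts: pp0:1 pp1:4 pp2:1 pp3:3 pp4:3
Op 7: write(P2, v0, 143). refcount(pp4)=3>1 -> COPY to pp5. 6 ppages; refcounts: pp0:1 pp1:4 pp2:1 pp3:3 pp4:2 pp5:1
Op 8: write(P2, v2, 126). refcount(pp3)=3>1 -> COPY to pp6. 7 ppages; refcounts: pp0:1 pp1:4 pp2:1 pp3:2 pp4:2 pp5:1 pp6:1
Op 9: read(P0, v2) -> 104. No state change.
Op 10: write(P0, v0, 160). refcount(pp4)=2>1 -> COPY to pp7. 8 ppages; refcounts: pp0:1 pp1:4 pp2:1 pp3:2 pp4:1 pp5:1 pp6:1 pp7:1

yes no yes yes yes yes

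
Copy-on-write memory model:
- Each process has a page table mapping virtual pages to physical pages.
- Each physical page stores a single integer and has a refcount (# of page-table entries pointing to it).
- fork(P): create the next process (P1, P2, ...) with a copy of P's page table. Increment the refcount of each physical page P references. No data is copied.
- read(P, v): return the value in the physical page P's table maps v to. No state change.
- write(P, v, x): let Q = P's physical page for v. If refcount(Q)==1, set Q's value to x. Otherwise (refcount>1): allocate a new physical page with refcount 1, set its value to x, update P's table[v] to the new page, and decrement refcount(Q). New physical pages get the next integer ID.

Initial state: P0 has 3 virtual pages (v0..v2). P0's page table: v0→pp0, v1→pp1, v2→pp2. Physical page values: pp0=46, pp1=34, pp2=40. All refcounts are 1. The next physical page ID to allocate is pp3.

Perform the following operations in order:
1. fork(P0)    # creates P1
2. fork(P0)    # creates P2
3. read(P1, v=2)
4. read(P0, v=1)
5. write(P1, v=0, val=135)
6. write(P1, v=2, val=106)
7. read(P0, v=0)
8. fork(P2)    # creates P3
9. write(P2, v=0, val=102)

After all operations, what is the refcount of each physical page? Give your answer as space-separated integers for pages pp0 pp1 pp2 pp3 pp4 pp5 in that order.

Answer: 2 4 3 1 1 1

Derivation:
Op 1: fork(P0) -> P1. 3 ppages; refcounts: pp0:2 pp1:2 pp2:2
Op 2: fork(P0) -> P2. 3 ppages; refcounts: pp0:3 pp1:3 pp2:3
Op 3: read(P1, v2) -> 40. No state change.
Op 4: read(P0, v1) -> 34. No state change.
Op 5: write(P1, v0, 135). refcount(pp0)=3>1 -> COPY to pp3. 4 ppages; refcounts: pp0:2 pp1:3 pp2:3 pp3:1
Op 6: write(P1, v2, 106). refcount(pp2)=3>1 -> COPY to pp4. 5 ppages; refcounts: pp0:2 pp1:3 pp2:2 pp3:1 pp4:1
Op 7: read(P0, v0) -> 46. No state change.
Op 8: fork(P2) -> P3. 5 ppages; refcounts: pp0:3 pp1:4 pp2:3 pp3:1 pp4:1
Op 9: write(P2, v0, 102). refcount(pp0)=3>1 -> COPY to pp5. 6 ppages; refcounts: pp0:2 pp1:4 pp2:3 pp3:1 pp4:1 pp5:1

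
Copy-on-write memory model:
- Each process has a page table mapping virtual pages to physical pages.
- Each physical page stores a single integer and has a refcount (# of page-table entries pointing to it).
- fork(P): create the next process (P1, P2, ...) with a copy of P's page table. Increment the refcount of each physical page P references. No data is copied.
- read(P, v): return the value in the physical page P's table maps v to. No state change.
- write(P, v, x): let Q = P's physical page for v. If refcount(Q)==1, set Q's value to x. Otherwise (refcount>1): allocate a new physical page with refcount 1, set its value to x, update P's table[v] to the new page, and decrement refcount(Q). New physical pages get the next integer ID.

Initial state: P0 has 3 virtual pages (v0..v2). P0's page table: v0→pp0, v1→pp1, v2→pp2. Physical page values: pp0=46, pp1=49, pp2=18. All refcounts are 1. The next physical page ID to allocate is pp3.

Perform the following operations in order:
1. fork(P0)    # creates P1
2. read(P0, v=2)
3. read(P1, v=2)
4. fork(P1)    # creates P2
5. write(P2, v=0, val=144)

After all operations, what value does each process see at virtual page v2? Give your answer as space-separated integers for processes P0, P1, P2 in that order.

Answer: 18 18 18

Derivation:
Op 1: fork(P0) -> P1. 3 ppages; refcounts: pp0:2 pp1:2 pp2:2
Op 2: read(P0, v2) -> 18. No state change.
Op 3: read(P1, v2) -> 18. No state change.
Op 4: fork(P1) -> P2. 3 ppages; refcounts: pp0:3 pp1:3 pp2:3
Op 5: write(P2, v0, 144). refcount(pp0)=3>1 -> COPY to pp3. 4 ppages; refcounts: pp0:2 pp1:3 pp2:3 pp3:1
P0: v2 -> pp2 = 18
P1: v2 -> pp2 = 18
P2: v2 -> pp2 = 18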